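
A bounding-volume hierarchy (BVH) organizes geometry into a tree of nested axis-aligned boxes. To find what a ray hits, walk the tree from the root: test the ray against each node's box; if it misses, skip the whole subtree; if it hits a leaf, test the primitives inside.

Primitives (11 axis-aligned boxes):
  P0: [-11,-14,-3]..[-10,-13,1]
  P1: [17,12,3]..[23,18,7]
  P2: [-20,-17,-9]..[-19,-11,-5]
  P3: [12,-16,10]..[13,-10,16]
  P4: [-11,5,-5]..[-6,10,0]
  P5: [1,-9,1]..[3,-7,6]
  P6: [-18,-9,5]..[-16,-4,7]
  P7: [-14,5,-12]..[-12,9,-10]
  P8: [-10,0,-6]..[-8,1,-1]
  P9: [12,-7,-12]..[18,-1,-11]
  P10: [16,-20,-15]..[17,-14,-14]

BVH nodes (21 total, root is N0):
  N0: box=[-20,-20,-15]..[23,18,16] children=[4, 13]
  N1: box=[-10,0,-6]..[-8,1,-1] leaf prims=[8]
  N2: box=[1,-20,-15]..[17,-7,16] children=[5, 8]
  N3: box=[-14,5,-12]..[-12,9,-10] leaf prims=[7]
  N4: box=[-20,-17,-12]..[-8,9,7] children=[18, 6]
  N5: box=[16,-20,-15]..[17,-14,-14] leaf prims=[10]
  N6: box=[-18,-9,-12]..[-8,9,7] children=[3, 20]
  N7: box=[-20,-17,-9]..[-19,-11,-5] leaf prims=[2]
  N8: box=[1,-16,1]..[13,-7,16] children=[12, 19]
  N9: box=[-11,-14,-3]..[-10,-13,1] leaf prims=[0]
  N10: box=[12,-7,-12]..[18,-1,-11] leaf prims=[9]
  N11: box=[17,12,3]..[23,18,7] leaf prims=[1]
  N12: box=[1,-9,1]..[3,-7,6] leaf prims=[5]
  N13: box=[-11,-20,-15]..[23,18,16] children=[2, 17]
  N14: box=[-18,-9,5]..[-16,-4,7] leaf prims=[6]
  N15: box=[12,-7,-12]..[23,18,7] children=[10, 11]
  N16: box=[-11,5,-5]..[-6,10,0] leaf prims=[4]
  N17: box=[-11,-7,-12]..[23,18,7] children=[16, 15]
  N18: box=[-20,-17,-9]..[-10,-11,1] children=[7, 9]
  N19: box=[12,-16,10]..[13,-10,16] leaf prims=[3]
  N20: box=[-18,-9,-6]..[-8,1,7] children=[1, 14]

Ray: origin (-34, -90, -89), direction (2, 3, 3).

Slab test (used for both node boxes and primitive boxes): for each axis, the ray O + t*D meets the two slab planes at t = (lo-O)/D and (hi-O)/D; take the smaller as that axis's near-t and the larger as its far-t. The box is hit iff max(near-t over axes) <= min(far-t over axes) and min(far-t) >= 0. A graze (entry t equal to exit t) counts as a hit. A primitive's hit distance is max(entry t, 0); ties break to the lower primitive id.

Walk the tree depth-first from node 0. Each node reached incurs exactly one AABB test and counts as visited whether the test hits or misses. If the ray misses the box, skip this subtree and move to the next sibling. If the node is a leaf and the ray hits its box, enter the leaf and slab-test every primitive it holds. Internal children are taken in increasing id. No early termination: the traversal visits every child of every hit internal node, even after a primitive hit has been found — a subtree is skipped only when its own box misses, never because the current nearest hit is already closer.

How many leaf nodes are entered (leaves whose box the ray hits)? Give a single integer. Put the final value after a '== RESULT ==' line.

Walk:
N0 x:[7,57/2] y:[70/3,36] z:[74/3,35] -> hit [74/3,57/2], descend [4, 13]
  N4 x:[7,13] y:[73/3,33] z:[77/3,32] -> miss, prune
  N13 x:[23/2,57/2] y:[70/3,36] z:[74/3,35] -> hit [74/3,57/2], descend [2, 17]
    N2 x:[35/2,51/2] y:[70/3,83/3] z:[74/3,35] -> hit [74/3,51/2], descend [5, 8]
      N5 x:[25,51/2] y:[70/3,76/3] z:[74/3,25] -> hit [25,25] leaf, test {P10@t=25}
      N8 x:[35/2,47/2] y:[74/3,83/3] z:[30,35] -> miss, prune
    N17 x:[23/2,57/2] y:[83/3,36] z:[77/3,32] -> hit [83/3,57/2], descend [15, 16]
      N15 x:[23,57/2] y:[83/3,36] z:[77/3,32] -> hit [83/3,57/2], descend [10, 11]
        N10 x:[23,26] y:[83/3,89/3] z:[77/3,26] -> miss, prune
        N11 x:[51/2,57/2] y:[34,36] z:[92/3,32] -> miss, prune
      N16 x:[23/2,14] y:[95/3,100/3] z:[28,89/3] -> miss, prune

11 AABB tests over nodes [0, 4, 13, 2, 5, 8, 17, 15, 10, 11, 16]; 1 leaf entered; closest P10.

== RESULT ==
1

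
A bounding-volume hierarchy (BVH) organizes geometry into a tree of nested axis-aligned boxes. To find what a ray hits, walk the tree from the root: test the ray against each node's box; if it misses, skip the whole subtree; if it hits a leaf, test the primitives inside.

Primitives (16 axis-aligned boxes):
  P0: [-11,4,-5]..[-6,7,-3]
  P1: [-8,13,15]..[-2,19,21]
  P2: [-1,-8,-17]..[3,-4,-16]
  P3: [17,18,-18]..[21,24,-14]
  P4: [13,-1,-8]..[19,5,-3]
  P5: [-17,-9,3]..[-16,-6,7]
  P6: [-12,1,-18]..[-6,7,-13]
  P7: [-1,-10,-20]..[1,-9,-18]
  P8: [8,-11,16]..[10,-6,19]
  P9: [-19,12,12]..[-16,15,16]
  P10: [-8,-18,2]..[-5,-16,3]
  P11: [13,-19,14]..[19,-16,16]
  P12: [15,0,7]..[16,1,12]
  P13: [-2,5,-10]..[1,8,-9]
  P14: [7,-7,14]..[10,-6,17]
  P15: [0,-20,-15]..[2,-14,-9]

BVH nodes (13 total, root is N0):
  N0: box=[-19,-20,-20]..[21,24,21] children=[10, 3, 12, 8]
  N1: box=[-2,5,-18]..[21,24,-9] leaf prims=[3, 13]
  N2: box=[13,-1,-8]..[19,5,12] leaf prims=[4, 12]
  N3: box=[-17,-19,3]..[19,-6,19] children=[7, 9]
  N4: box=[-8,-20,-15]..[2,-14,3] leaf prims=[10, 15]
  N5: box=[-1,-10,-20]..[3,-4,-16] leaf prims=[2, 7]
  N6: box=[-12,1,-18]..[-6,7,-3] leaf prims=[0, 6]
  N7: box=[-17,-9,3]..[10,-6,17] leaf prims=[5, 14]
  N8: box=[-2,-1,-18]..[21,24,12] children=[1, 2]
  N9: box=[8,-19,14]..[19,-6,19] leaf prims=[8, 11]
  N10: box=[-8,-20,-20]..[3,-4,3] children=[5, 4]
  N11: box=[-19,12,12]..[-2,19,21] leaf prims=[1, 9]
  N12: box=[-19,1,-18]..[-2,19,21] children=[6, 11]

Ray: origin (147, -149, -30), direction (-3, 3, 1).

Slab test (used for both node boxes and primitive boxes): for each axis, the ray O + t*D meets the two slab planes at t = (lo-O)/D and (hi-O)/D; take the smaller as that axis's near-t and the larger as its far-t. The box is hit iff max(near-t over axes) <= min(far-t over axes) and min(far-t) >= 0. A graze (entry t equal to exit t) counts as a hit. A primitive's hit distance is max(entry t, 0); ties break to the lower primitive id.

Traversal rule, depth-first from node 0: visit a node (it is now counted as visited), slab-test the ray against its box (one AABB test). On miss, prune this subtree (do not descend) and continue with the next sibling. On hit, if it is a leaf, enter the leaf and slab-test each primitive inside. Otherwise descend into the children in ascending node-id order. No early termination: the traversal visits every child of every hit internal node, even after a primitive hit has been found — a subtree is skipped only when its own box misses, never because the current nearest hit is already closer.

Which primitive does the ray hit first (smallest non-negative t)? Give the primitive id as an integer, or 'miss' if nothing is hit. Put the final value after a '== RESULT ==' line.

Walk:
N0 x:[42,166/3] y:[43,173/3] z:[10,51] -> hit [43,51], descend [3, 8, 10, 12]
  N3 x:[128/3,164/3] y:[130/3,143/3] z:[33,49] -> hit [130/3,143/3], descend [7, 9]
    N7 x:[137/3,164/3] y:[140/3,143/3] z:[33,47] -> hit [140/3,47] leaf, test {P5(miss), P14(miss)}
    N9 x:[128/3,139/3] y:[130/3,143/3] z:[44,49] -> hit [44,139/3] leaf, test {P8@t=46, P11@t=44}
  N8 x:[42,149/3] y:[148/3,173/3] z:[12,42] -> miss, prune
  N10 x:[48,155/3] y:[43,145/3] z:[10,33] -> miss, prune
  N12 x:[149/3,166/3] y:[50,56] z:[12,51] -> hit [50,51], descend [6, 11]
    N6 x:[51,53] y:[50,52] z:[12,27] -> miss, prune
    N11 x:[149/3,166/3] y:[161/3,56] z:[42,51] -> miss, prune

9 AABB tests over nodes [0, 3, 7, 9, 8, 10, 12, 6, 11]; 2 leaves entered; closest P11.

== RESULT ==
11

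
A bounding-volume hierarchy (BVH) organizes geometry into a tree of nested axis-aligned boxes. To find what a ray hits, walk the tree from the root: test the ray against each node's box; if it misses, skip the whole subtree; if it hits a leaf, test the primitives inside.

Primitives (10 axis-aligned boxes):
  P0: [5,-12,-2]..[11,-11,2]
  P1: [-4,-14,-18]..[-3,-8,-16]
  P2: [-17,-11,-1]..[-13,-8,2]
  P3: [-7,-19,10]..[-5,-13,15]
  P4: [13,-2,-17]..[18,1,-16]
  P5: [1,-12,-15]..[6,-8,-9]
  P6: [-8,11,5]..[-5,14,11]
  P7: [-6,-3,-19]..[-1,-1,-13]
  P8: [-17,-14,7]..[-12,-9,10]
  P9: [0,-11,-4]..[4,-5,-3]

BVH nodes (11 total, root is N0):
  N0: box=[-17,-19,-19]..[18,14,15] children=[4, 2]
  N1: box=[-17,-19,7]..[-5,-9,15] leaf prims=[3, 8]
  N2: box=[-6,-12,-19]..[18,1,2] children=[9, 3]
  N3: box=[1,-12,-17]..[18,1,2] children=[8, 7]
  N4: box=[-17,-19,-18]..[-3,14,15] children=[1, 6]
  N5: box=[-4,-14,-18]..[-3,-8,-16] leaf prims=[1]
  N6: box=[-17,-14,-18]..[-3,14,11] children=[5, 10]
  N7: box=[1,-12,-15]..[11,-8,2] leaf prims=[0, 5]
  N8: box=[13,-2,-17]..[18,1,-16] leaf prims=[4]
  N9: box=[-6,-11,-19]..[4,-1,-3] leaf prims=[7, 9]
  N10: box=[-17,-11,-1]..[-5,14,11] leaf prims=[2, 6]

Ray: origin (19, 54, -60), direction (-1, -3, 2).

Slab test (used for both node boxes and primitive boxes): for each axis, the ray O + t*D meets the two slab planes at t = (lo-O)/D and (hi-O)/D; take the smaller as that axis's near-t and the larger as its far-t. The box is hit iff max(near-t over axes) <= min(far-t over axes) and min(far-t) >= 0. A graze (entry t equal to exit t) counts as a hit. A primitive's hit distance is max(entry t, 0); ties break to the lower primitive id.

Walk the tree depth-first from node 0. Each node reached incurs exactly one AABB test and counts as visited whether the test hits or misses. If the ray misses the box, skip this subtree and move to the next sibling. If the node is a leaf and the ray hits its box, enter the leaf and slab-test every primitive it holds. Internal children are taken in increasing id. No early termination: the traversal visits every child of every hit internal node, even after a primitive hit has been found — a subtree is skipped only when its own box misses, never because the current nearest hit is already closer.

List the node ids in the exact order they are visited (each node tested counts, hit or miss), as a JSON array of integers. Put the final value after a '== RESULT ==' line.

Traverse from the root:
N0 x:[1,36] y:[40/3,73/3] z:[41/2,75/2] -> hit [41/2,73/3], descend [2, 4]
  N2 x:[1,25] y:[53/3,22] z:[41/2,31] -> hit [41/2,22], descend [3, 9]
    N3 x:[1,18] y:[53/3,22] z:[43/2,31] -> miss, prune
    N9 x:[15,25] y:[55/3,65/3] z:[41/2,57/2] -> hit [41/2,65/3] leaf, test {P7(miss), P9(miss)}
  N4 x:[22,36] y:[40/3,73/3] z:[21,75/2] -> hit [22,73/3], descend [1, 6]
    N1 x:[24,36] y:[21,73/3] z:[67/2,75/2] -> miss, prune
    N6 x:[22,36] y:[40/3,68/3] z:[21,71/2] -> hit [22,68/3], descend [5, 10]
      N5 x:[22,23] y:[62/3,68/3] z:[21,22] -> hit [22,22] leaf, test {P1@t=22}
      N10 x:[24,36] y:[40/3,65/3] z:[59/2,71/2] -> miss, prune

Visited [0, 2, 3, 9, 4, 1, 6, 5, 10]. Tests: 9 box, 2 leaf. Nearest: P1.

== RESULT ==
[0, 2, 3, 9, 4, 1, 6, 5, 10]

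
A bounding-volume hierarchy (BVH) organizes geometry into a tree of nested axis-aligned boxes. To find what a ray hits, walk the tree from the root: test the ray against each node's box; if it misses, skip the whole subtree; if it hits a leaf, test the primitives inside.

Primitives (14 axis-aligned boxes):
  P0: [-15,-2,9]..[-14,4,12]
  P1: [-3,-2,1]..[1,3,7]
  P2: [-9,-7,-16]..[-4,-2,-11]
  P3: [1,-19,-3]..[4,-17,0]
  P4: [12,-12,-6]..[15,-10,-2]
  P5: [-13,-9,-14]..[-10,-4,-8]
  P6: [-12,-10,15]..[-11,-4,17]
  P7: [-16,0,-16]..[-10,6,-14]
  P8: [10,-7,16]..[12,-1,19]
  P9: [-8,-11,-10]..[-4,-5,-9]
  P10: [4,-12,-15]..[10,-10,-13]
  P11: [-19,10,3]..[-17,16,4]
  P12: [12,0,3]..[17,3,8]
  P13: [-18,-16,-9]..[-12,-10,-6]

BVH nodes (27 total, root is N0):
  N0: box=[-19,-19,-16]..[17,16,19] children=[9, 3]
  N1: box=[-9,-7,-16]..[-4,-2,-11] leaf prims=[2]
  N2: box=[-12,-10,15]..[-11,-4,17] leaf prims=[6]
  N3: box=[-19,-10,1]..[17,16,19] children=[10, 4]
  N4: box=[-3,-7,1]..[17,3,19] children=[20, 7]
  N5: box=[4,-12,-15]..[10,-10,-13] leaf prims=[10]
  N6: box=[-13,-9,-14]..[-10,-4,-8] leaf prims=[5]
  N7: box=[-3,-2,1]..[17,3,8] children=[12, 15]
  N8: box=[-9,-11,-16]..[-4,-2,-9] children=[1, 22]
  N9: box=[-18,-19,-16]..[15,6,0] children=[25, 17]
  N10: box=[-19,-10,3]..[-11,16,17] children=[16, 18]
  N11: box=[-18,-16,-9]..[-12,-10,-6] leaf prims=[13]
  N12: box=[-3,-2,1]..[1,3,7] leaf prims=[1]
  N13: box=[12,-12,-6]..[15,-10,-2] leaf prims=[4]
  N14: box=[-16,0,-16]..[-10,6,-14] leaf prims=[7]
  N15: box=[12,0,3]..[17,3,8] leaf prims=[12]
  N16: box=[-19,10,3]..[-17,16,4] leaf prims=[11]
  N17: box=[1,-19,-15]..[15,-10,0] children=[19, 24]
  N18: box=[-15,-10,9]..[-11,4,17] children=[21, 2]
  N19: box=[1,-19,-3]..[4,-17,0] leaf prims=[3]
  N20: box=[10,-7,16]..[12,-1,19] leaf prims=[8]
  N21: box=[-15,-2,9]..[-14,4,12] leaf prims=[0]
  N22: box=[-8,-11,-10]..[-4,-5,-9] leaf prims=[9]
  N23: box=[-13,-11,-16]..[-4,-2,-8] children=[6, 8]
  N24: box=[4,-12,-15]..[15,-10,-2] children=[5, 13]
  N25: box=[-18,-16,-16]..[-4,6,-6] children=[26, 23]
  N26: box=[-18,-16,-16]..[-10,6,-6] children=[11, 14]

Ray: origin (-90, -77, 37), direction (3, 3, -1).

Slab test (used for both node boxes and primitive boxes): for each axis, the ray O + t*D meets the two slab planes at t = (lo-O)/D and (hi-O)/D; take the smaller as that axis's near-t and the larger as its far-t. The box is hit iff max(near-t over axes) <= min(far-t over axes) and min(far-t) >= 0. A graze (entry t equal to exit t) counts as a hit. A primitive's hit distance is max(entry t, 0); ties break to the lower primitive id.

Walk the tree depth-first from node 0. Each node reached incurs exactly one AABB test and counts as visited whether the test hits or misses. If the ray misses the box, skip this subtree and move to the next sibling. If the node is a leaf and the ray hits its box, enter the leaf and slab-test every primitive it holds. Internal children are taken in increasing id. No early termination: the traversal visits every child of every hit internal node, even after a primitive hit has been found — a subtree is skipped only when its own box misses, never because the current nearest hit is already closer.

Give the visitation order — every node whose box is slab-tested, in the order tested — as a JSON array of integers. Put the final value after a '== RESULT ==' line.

Trace the traversal:
N0 x:[71/3,107/3] y:[58/3,31] z:[18,53] -> hit [71/3,31], descend [3, 9]
  N3 x:[71/3,107/3] y:[67/3,31] z:[18,36] -> hit [71/3,31], descend [4, 10]
    N4 x:[29,107/3] y:[70/3,80/3] z:[18,36] -> miss, prune
    N10 x:[71/3,79/3] y:[67/3,31] z:[20,34] -> hit [71/3,79/3], descend [16, 18]
      N16 x:[71/3,73/3] y:[29,31] z:[33,34] -> miss, prune
      N18 x:[25,79/3] y:[67/3,27] z:[20,28] -> hit [25,79/3], descend [2, 21]
        N2 x:[26,79/3] y:[67/3,73/3] z:[20,22] -> miss, prune
        N21 x:[25,76/3] y:[25,27] z:[25,28] -> hit [25,76/3] leaf, test {P0@t=25}
  N9 x:[24,35] y:[58/3,83/3] z:[37,53] -> miss, prune

9 AABB tests over nodes [0, 3, 4, 10, 16, 18, 2, 21, 9]; 1 leaf entered; closest P0.

== RESULT ==
[0, 3, 4, 10, 16, 18, 2, 21, 9]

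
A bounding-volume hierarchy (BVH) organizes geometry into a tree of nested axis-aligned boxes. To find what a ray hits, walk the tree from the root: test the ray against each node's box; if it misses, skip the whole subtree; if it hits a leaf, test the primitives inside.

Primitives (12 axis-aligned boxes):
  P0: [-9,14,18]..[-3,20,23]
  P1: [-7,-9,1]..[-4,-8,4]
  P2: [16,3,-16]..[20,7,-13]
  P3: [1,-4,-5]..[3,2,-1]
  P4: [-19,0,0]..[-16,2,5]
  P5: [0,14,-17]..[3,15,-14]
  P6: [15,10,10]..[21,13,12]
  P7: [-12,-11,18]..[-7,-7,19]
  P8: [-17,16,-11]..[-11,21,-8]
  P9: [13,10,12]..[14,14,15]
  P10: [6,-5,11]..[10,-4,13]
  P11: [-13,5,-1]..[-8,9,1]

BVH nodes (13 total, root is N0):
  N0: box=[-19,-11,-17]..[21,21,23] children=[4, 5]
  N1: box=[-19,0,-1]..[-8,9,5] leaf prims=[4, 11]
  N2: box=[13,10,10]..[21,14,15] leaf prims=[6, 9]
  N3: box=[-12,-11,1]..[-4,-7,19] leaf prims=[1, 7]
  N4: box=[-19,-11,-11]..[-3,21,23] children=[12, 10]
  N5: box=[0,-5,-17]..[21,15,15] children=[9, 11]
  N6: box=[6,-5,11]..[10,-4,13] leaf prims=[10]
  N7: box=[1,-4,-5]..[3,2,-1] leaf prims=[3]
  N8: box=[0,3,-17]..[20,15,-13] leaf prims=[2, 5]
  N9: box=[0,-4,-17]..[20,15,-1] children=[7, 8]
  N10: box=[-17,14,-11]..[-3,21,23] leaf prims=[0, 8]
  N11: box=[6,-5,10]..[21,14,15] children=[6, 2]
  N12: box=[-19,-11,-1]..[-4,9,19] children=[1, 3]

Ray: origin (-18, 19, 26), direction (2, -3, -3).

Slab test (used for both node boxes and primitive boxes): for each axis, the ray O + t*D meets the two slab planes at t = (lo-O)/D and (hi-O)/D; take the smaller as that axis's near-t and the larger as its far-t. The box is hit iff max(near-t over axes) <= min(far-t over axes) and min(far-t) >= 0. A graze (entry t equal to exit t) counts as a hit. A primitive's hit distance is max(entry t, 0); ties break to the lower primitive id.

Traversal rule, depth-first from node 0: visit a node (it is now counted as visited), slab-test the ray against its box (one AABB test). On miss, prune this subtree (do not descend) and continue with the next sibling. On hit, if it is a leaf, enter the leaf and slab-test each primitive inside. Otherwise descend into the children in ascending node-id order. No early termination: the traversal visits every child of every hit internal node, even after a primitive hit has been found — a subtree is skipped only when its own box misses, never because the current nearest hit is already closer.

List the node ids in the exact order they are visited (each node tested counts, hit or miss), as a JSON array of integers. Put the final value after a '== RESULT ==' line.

Trace the traversal:
N0 x:[-1/2,39/2] y:[-2/3,10] z:[1,43/3] -> hit [1,10], descend [4, 5]
  N4 x:[-1/2,15/2] y:[-2/3,10] z:[1,37/3] -> hit [1,15/2], descend [10, 12]
    N10 x:[1/2,15/2] y:[-2/3,5/3] z:[1,37/3] -> hit [1,5/3] leaf, test {P0(miss), P8(miss)}
    N12 x:[-1/2,7] y:[10/3,10] z:[7/3,9] -> hit [10/3,7], descend [1, 3]
      N1 x:[-1/2,5] y:[10/3,19/3] z:[7,9] -> miss, prune
      N3 x:[3,7] y:[26/3,10] z:[7/3,25/3] -> miss, prune
  N5 x:[9,39/2] y:[4/3,8] z:[11/3,43/3] -> miss, prune

Summary -> nodes [0, 4, 10, 12, 1, 3, 5]; box-tests=7; leaf-entries=1; first=miss

== RESULT ==
[0, 4, 10, 12, 1, 3, 5]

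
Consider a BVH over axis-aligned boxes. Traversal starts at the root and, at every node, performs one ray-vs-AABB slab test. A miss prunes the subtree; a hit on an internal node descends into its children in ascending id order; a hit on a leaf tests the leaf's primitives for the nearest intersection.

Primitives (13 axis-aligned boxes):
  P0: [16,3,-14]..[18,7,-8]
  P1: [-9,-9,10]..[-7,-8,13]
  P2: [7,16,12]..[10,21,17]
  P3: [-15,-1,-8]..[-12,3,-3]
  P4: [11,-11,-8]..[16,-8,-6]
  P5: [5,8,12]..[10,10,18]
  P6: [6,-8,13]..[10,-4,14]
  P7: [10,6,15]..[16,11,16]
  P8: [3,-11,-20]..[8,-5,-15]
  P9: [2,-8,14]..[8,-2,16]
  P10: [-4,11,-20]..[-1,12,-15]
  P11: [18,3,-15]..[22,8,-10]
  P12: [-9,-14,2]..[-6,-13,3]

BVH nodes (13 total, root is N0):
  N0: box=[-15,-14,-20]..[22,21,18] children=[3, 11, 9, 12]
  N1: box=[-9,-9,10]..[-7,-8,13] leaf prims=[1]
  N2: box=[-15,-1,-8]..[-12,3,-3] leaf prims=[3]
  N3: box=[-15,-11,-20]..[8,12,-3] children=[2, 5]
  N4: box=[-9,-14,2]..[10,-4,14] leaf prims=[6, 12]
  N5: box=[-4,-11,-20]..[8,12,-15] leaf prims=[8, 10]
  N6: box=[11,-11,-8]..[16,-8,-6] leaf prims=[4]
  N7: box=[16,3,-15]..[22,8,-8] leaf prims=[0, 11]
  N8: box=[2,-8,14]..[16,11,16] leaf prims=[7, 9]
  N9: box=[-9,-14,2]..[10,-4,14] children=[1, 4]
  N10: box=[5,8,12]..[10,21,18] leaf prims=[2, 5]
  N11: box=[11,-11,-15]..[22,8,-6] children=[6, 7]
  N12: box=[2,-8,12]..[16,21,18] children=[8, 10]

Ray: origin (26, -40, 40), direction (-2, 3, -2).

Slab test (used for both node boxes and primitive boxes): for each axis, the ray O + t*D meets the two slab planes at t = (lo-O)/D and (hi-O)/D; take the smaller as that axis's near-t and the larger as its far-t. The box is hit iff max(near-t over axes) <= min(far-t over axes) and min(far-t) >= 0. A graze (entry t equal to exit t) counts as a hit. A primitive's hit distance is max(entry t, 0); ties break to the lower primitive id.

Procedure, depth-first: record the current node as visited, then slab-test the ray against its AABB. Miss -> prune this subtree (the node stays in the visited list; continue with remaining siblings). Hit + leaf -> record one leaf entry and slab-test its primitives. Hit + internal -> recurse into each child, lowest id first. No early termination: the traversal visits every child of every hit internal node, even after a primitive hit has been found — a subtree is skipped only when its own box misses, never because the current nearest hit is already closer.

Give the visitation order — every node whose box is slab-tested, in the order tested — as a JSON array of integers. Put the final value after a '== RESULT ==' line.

Walk:
N0 x:[2,41/2] y:[26/3,61/3] z:[11,30] -> hit [11,61/3], descend [3, 9, 11, 12]
  N3 x:[9,41/2] y:[29/3,52/3] z:[43/2,30] -> miss, prune
  N9 x:[8,35/2] y:[26/3,12] z:[13,19] -> miss, prune
  N11 x:[2,15/2] y:[29/3,16] z:[23,55/2] -> miss, prune
  N12 x:[5,12] y:[32/3,61/3] z:[11,14] -> hit [11,12], descend [8, 10]
    N8 x:[5,12] y:[32/3,17] z:[12,13] -> hit [12,12] leaf, test {P7(miss), P9@t=12}
    N10 x:[8,21/2] y:[16,61/3] z:[11,14] -> miss, prune

Summary -> nodes [0, 3, 9, 11, 12, 8, 10]; box-tests=7; leaf-entries=1; first=P9

== RESULT ==
[0, 3, 9, 11, 12, 8, 10]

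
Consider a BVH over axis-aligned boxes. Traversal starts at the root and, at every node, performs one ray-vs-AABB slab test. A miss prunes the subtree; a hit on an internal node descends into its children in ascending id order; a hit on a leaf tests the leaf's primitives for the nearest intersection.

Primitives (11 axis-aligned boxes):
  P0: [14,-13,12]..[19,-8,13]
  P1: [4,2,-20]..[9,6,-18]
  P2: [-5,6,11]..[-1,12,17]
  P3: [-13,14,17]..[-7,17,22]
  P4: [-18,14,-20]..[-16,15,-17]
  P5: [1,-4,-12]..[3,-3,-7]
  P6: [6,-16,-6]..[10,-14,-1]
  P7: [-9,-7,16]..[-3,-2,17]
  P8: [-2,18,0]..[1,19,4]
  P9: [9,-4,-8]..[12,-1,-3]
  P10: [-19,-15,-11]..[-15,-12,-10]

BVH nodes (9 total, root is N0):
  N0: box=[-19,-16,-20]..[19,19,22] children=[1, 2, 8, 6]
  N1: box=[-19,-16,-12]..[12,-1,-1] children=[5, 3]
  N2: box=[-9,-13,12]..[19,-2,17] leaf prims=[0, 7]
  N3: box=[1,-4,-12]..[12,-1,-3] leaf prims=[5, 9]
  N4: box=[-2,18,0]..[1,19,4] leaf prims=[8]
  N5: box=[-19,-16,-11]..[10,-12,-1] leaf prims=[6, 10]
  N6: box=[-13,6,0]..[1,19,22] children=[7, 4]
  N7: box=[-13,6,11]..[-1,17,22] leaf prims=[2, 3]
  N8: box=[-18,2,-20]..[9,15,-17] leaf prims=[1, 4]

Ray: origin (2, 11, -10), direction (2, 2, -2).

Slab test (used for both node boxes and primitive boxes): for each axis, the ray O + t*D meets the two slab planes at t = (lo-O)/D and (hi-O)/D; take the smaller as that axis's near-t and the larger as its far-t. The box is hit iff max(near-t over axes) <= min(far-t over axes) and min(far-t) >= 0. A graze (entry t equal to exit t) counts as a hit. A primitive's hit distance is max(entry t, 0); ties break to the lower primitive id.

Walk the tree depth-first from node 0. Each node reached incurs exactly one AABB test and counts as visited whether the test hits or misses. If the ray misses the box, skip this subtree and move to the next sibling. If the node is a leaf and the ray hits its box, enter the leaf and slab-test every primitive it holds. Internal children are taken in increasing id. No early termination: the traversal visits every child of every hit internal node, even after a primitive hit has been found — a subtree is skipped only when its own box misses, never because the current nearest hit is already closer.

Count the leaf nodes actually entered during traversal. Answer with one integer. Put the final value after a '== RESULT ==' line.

Walk:
N0 x:[-21/2,17/2] y:[-27/2,4] z:[-16,5] -> hit [-21/2,4], descend [1, 2, 6, 8]
  N1 x:[-21/2,5] y:[-27/2,-6] z:[-9/2,1] -> miss, prune
  N2 x:[-11/2,17/2] y:[-12,-13/2] z:[-27/2,-11] -> miss, prune
  N6 x:[-15/2,-1/2] y:[-5/2,4] z:[-16,-5] -> miss, prune
  N8 x:[-10,7/2] y:[-9/2,2] z:[7/2,5] -> miss, prune

Visited [0, 1, 2, 6, 8]. Tests: 5 box, 0 leaf. Nearest: miss.

== RESULT ==
0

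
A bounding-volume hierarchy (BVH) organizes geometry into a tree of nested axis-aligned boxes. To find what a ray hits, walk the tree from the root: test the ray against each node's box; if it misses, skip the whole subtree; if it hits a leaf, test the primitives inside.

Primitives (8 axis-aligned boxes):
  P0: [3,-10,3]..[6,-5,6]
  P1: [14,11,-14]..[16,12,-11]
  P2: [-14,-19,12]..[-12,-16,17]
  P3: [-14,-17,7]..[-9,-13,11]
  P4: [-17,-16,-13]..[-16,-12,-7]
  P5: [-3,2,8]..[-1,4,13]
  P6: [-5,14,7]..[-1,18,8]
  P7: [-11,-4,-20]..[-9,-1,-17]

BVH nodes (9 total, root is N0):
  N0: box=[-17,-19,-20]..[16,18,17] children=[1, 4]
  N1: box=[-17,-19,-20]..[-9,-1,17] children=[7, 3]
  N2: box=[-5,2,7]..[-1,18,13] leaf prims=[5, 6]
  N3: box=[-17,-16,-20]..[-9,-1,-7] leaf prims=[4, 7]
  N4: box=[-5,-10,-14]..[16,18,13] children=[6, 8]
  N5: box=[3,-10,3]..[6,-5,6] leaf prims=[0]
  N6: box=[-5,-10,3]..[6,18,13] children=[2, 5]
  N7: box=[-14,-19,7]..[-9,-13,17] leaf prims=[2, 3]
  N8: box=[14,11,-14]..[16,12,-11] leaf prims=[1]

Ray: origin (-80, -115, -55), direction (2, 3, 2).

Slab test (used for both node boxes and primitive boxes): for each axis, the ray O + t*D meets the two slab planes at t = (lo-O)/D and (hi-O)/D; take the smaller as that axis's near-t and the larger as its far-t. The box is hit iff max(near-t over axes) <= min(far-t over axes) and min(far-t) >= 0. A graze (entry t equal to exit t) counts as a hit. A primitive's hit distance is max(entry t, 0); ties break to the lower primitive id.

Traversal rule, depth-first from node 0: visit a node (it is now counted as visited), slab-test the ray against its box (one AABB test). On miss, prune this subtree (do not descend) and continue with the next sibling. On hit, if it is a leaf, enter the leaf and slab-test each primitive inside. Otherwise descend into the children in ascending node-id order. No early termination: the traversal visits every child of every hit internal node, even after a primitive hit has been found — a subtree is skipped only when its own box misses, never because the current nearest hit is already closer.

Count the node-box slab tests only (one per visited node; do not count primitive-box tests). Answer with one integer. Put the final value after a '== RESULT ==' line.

Walk:
N0 x:[63/2,48] y:[32,133/3] z:[35/2,36] -> hit [32,36], descend [1, 4]
  N1 x:[63/2,71/2] y:[32,38] z:[35/2,36] -> hit [32,71/2], descend [3, 7]
    N3 x:[63/2,71/2] y:[33,38] z:[35/2,24] -> miss, prune
    N7 x:[33,71/2] y:[32,34] z:[31,36] -> hit [33,34] leaf, test {P2(miss), P3@t=33}
  N4 x:[75/2,48] y:[35,133/3] z:[41/2,34] -> miss, prune

5 AABB tests over nodes [0, 1, 3, 7, 4]; 1 leaf entered; closest P3.

== RESULT ==
5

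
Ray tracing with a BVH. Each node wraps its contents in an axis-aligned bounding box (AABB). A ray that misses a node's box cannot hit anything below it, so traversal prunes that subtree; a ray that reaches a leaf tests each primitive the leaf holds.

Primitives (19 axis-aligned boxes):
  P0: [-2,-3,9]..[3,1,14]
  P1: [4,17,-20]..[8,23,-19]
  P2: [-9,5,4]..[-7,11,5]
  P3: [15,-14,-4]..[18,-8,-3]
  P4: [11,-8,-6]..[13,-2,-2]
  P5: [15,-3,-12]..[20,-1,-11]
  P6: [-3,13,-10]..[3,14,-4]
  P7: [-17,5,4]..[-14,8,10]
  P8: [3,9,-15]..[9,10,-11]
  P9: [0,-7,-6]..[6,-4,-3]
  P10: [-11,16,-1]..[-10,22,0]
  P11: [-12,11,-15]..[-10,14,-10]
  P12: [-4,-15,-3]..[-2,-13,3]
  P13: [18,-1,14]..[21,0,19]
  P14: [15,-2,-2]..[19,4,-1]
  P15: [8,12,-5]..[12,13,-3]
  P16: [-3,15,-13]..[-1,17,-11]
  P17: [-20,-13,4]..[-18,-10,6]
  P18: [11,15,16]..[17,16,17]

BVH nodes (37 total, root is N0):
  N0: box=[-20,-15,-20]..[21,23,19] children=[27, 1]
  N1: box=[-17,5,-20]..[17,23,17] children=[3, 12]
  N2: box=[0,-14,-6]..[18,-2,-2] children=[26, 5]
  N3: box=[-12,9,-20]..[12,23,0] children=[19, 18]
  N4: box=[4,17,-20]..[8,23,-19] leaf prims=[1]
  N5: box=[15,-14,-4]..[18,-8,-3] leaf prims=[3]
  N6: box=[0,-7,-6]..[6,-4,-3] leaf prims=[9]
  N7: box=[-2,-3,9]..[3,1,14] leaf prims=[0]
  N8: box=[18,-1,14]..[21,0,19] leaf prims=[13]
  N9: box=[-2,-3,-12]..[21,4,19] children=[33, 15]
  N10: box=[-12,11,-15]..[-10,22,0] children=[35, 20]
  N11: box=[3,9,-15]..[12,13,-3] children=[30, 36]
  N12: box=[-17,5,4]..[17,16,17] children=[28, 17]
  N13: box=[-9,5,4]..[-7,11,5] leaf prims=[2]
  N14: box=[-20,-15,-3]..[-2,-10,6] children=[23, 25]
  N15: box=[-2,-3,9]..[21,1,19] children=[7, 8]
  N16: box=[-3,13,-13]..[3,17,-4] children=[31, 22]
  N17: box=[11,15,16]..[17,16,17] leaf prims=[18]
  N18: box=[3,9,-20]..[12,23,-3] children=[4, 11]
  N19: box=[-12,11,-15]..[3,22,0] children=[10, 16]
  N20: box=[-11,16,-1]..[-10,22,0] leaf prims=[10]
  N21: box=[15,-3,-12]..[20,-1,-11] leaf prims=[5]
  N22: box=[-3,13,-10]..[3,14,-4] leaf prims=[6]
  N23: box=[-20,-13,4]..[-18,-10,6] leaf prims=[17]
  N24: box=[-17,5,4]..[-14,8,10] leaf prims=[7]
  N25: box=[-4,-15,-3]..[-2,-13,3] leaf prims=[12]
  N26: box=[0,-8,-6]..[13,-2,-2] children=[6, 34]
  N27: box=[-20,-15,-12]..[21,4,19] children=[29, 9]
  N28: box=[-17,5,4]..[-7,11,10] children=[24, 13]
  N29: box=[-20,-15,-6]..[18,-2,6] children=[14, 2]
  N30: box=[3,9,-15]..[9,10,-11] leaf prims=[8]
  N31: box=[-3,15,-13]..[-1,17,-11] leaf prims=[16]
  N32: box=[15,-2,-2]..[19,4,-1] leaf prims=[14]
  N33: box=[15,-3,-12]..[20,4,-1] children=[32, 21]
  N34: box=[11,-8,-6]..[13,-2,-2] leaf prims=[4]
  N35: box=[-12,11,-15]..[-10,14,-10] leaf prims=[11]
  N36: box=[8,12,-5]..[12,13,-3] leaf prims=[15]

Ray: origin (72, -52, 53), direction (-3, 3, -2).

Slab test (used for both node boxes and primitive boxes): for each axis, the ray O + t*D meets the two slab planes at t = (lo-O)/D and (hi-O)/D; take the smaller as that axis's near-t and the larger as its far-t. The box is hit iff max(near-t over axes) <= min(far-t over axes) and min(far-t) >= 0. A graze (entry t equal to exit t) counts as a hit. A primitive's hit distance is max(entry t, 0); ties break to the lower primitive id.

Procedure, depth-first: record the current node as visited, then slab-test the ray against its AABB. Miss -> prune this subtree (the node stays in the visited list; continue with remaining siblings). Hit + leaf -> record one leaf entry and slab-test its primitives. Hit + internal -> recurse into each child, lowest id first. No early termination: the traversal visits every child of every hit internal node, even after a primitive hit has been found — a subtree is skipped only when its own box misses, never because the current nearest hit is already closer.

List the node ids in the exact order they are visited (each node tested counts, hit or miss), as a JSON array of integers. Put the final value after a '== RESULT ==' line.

Traverse from the root:
N0 x:[17,92/3] y:[37/3,25] z:[17,73/2] -> hit [17,25], descend [1, 27]
  N1 x:[55/3,89/3] y:[19,25] z:[18,73/2] -> hit [19,25], descend [3, 12]
    N3 x:[20,28] y:[61/3,25] z:[53/2,73/2] -> miss, prune
    N12 x:[55/3,89/3] y:[19,68/3] z:[18,49/2] -> hit [19,68/3], descend [17, 28]
      N17 x:[55/3,61/3] y:[67/3,68/3] z:[18,37/2] -> miss, prune
      N28 x:[79/3,89/3] y:[19,21] z:[43/2,49/2] -> miss, prune
  N27 x:[17,92/3] y:[37/3,56/3] z:[17,65/2] -> hit [17,56/3], descend [9, 29]
    N9 x:[17,74/3] y:[49/3,56/3] z:[17,65/2] -> hit [17,56/3], descend [15, 33]
      N15 x:[17,74/3] y:[49/3,53/3] z:[17,22] -> hit [17,53/3], descend [7, 8]
        N7 x:[23,74/3] y:[49/3,53/3] z:[39/2,22] -> miss, prune
        N8 x:[17,18] y:[17,52/3] z:[17,39/2] -> hit [17,52/3] leaf, test {P13@t=17}
      N33 x:[52/3,19] y:[49/3,56/3] z:[27,65/2] -> miss, prune
    N29 x:[18,92/3] y:[37/3,50/3] z:[47/2,59/2] -> miss, prune

Visited [0, 1, 3, 12, 17, 28, 27, 9, 15, 7, 8, 33, 29]. Tests: 13 box, 1 leaf. Nearest: P13.

== RESULT ==
[0, 1, 3, 12, 17, 28, 27, 9, 15, 7, 8, 33, 29]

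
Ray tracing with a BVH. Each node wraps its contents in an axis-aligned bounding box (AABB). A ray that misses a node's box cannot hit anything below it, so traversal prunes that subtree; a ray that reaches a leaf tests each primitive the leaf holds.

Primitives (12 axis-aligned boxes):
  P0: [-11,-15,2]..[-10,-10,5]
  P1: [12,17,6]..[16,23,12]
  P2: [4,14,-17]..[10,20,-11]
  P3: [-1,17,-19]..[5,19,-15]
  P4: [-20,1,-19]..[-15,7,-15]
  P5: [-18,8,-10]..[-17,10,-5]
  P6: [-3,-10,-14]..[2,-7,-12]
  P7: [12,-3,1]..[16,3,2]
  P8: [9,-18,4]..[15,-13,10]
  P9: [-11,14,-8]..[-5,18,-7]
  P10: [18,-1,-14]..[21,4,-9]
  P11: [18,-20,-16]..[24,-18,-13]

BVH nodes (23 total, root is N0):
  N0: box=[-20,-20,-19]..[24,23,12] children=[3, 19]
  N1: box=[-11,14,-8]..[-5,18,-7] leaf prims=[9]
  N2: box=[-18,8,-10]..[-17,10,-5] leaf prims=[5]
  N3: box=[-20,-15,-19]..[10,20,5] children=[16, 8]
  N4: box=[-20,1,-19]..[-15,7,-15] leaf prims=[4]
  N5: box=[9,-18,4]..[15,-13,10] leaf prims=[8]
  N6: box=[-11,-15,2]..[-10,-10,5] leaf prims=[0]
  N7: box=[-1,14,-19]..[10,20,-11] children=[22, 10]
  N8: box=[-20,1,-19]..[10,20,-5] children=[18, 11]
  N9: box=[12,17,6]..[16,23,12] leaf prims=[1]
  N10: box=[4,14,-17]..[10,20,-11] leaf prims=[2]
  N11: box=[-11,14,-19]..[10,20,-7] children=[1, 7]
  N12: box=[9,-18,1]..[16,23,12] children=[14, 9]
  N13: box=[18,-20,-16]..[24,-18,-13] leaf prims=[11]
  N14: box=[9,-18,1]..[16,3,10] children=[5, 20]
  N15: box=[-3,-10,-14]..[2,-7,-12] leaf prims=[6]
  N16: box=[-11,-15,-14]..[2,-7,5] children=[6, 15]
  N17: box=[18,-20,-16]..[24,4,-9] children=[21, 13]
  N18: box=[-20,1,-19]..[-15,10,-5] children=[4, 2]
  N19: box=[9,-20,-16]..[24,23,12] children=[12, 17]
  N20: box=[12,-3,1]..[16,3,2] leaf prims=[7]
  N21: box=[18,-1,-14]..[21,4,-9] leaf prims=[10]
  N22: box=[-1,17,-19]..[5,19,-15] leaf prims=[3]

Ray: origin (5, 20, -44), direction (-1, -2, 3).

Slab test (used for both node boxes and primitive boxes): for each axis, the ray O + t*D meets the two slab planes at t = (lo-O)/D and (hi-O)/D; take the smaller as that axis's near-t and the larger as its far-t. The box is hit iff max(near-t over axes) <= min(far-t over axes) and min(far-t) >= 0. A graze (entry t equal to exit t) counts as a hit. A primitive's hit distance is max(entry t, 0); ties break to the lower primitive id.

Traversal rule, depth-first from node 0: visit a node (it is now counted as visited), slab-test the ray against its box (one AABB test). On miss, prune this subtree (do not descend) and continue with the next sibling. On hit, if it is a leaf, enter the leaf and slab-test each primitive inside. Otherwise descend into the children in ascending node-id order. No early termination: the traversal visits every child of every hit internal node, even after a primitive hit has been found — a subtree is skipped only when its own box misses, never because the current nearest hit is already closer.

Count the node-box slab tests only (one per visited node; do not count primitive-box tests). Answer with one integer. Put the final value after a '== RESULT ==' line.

Trace the traversal:
N0 x:[-19,25] y:[-3/2,20] z:[25/3,56/3] -> hit [25/3,56/3], descend [3, 19]
  N3 x:[-5,25] y:[0,35/2] z:[25/3,49/3] -> hit [25/3,49/3], descend [8, 16]
    N8 x:[-5,25] y:[0,19/2] z:[25/3,13] -> hit [25/3,19/2], descend [11, 18]
      N11 x:[-5,16] y:[0,3] z:[25/3,37/3] -> miss, prune
      N18 x:[20,25] y:[5,19/2] z:[25/3,13] -> miss, prune
    N16 x:[3,16] y:[27/2,35/2] z:[10,49/3] -> hit [27/2,16], descend [6, 15]
      N6 x:[15,16] y:[15,35/2] z:[46/3,49/3] -> hit [46/3,16] leaf, test {P0@t=46/3}
      N15 x:[3,8] y:[27/2,15] z:[10,32/3] -> miss, prune
  N19 x:[-19,-4] y:[-3/2,20] z:[28/3,56/3] -> miss, prune

Visited [0, 3, 8, 11, 18, 16, 6, 15, 19]. Tests: 9 box, 1 leaf. Nearest: P0.

== RESULT ==
9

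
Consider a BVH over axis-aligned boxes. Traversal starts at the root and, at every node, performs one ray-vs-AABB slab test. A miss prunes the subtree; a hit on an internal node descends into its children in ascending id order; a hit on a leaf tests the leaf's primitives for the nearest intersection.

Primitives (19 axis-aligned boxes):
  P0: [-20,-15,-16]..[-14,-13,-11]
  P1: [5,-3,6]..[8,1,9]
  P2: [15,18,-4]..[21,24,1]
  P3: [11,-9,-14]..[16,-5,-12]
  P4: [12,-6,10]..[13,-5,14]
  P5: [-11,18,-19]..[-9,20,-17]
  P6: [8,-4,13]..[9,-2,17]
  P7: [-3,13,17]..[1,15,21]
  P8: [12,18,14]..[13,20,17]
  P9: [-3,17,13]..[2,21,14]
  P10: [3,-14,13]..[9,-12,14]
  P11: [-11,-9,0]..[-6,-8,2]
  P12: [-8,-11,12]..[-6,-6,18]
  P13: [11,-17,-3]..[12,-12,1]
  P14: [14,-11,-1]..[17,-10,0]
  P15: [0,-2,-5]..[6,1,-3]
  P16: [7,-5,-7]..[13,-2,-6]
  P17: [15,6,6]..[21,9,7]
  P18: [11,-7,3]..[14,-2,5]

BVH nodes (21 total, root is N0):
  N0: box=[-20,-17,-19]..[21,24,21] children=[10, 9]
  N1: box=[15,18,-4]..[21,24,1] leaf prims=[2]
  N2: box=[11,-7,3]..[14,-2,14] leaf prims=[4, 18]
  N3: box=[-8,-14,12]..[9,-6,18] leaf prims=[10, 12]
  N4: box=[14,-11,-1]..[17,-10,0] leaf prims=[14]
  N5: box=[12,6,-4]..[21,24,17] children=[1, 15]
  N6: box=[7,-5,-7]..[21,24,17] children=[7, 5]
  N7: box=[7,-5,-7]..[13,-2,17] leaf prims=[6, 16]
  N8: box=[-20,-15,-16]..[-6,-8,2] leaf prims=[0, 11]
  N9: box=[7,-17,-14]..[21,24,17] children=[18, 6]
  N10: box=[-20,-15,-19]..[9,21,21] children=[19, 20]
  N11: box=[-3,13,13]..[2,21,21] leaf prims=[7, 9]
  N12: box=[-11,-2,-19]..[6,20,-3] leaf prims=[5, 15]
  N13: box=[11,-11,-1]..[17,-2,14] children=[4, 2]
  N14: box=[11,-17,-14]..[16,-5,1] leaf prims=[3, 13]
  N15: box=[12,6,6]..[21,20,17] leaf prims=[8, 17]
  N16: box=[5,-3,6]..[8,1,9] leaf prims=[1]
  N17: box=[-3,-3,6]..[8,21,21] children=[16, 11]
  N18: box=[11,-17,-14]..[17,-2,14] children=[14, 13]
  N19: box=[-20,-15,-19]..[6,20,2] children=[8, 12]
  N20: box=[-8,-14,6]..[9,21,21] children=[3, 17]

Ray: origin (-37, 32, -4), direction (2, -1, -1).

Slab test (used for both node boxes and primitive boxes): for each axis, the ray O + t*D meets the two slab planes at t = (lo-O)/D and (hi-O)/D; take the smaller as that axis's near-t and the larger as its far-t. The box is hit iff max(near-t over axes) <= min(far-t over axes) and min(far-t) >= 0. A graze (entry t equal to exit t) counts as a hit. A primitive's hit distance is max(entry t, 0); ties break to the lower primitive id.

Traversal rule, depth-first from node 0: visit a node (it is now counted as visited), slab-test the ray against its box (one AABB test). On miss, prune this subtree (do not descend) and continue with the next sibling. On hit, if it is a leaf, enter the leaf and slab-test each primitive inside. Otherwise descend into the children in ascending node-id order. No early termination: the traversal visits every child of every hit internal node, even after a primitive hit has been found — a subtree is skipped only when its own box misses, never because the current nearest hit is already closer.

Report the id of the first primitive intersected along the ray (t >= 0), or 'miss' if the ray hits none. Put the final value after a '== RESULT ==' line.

Walk:
N0 x:[17/2,29] y:[8,49] z:[-25,15] -> hit [17/2,15], descend [9, 10]
  N9 x:[22,29] y:[8,49] z:[-21,10] -> miss, prune
  N10 x:[17/2,23] y:[11,47] z:[-25,15] -> hit [11,15], descend [19, 20]
    N19 x:[17/2,43/2] y:[12,47] z:[-6,15] -> hit [12,15], descend [8, 12]
      N8 x:[17/2,31/2] y:[40,47] z:[-6,12] -> miss, prune
      N12 x:[13,43/2] y:[12,34] z:[-1,15] -> hit [13,15] leaf, test {P5@t=13, P15(miss)}
    N20 x:[29/2,23] y:[11,46] z:[-25,-10] -> miss, prune

order=[0, 9, 10, 19, 8, 12, 20]  |boxes|=7  |leaves|=1  hit=P5

== RESULT ==
5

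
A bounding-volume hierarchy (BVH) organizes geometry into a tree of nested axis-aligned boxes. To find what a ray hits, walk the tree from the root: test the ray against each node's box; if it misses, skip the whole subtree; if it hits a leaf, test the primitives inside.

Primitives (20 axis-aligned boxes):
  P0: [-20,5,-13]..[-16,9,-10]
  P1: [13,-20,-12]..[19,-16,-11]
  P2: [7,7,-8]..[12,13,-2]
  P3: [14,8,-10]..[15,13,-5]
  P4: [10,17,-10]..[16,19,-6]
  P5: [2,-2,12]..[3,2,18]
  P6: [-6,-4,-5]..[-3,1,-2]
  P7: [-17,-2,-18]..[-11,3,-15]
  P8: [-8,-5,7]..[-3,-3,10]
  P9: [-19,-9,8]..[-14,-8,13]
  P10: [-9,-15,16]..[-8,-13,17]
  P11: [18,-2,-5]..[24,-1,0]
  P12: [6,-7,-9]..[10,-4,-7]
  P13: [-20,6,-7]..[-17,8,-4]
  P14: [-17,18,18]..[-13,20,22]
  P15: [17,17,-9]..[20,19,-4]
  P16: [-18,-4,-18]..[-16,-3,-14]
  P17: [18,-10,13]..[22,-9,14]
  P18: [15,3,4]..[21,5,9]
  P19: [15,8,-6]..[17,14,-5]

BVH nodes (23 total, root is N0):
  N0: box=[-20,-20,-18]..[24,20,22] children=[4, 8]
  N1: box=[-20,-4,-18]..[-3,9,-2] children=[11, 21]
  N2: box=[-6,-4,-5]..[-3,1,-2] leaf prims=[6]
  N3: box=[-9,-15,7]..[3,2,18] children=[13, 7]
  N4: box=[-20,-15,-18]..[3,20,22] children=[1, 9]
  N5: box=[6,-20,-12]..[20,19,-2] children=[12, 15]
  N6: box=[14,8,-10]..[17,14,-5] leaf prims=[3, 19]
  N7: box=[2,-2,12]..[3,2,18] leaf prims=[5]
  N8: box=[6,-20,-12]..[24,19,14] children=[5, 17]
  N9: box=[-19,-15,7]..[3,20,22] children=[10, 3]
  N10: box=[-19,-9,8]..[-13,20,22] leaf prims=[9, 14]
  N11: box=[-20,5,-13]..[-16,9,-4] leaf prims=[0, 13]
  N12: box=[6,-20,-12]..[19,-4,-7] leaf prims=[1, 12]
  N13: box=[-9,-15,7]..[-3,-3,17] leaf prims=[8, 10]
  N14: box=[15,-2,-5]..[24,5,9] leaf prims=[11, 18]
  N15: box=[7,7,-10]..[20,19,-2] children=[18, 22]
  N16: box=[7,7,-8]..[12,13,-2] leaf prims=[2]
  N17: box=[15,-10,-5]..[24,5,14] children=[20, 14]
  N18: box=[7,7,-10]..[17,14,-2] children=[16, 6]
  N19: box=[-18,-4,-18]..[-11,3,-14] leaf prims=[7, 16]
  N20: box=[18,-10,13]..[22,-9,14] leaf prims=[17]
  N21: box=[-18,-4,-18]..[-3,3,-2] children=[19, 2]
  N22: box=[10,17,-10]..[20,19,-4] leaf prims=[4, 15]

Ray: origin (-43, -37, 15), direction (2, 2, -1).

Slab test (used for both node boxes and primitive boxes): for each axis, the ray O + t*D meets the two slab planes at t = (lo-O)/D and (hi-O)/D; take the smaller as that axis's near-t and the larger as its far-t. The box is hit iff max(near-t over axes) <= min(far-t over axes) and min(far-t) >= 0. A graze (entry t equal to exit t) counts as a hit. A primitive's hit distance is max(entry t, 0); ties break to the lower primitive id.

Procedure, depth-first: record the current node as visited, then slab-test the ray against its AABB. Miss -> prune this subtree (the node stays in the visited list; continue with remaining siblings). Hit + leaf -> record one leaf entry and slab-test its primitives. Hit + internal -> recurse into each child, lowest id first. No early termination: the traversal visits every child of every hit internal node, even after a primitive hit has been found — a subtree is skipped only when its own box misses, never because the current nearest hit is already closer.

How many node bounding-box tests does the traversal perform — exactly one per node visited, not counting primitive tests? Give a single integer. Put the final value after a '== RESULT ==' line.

Walk:
N0 x:[23/2,67/2] y:[17/2,57/2] z:[-7,33] -> hit [23/2,57/2], descend [4, 8]
  N4 x:[23/2,23] y:[11,57/2] z:[-7,33] -> hit [23/2,23], descend [1, 9]
    N1 x:[23/2,20] y:[33/2,23] z:[17,33] -> hit [17,20], descend [11, 21]
      N11 x:[23/2,27/2] y:[21,23] z:[19,28] -> miss, prune
      N21 x:[25/2,20] y:[33/2,20] z:[17,33] -> hit [17,20], descend [2, 19]
        N2 x:[37/2,20] y:[33/2,19] z:[17,20] -> hit [37/2,19] leaf, test {P6@t=37/2}
        N19 x:[25/2,16] y:[33/2,20] z:[29,33] -> miss, prune
    N9 x:[12,23] y:[11,57/2] z:[-7,8] -> miss, prune
  N8 x:[49/2,67/2] y:[17/2,28] z:[1,27] -> hit [49/2,27], descend [5, 17]
    N5 x:[49/2,63/2] y:[17/2,28] z:[17,27] -> hit [49/2,27], descend [12, 15]
      N12 x:[49/2,31] y:[17/2,33/2] z:[22,27] -> miss, prune
      N15 x:[25,63/2] y:[22,28] z:[17,25] -> hit [25,25], descend [18, 22]
        N18 x:[25,30] y:[22,51/2] z:[17,25] -> hit [25,25], descend [6, 16]
          N6 x:[57/2,30] y:[45/2,51/2] z:[20,25] -> miss, prune
          N16 x:[25,55/2] y:[22,25] z:[17,23] -> miss, prune
        N22 x:[53/2,63/2] y:[27,28] z:[19,25] -> miss, prune
    N17 x:[29,67/2] y:[27/2,21] z:[1,20] -> miss, prune

17 AABB tests over nodes [0, 4, 1, 11, 21, 2, 19, 9, 8, 5, 12, 15, 18, 6, 16, 22, 17]; 1 leaf entered; closest P6.

== RESULT ==
17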